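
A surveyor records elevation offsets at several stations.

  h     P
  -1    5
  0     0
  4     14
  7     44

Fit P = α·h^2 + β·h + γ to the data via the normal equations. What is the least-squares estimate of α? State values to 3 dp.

α = 1.057

Normal-equation sums: Σh^2·h^2 = 2658, Σh^2·h = 406, Σh^2 = 66, Σh·h = 66, Σh = 10, Σ1 = 4.
Right-hand side: Σh^2·P = 2385, Σh·P = 359, ΣP = 63.
So MᵀM·[α, β, γ]ᵀ = MᵀP: [[2658, 406, 66]; [406, 66, 10]; [66, 10, 4]]·[α, β, γ]ᵀ = [2385, 359, 63]ᵀ.
Row-reducing yields α = 1651/1562, β = -1014/781, γ = 1215/781.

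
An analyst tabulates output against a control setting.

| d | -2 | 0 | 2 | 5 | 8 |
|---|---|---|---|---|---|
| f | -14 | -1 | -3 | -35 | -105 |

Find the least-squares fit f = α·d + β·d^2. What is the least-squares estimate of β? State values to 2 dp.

β = -2.00

Compute the Gram sums: Σd·d = 97, Σd·d^2 = 637, Σd^2·d^2 = 4753.
For Xᵀf: Σd·f = -993, Σd^2·f = -7663.
XᵀX·[α, β]ᵀ = Xᵀf becomes [[97, 637]; [637, 4753]]·[α, β]ᵀ = [-993, -7663]ᵀ.
Eliminating β: 4753·(row 1) − 637·(row 2) gives 55272·α = 4753·(-993) − 637·(-7663) = 161602, so α = 1649/564.
Then β = ((-7663) − 637·(1649/564))/4753 = -55385/27636.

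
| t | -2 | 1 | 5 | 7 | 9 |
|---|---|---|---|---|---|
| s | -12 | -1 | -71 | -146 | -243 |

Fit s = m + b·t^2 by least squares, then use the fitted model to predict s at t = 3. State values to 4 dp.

Sums needed: Σ1 = 5, Σt^2 = 160, Σt^2·t^2 = 9604.
Right-hand side: Σs = -473, Σt^2·s = -28661.
So AᵀA·[m, b]ᵀ = Aᵀs: [[5, 160]; [160, 9604]]·[m, b]ᵀ = [-473, -28661]ᵀ.
det = 5·9604 − 160² = 22420.
m = ((-473)·9604 − 160·(-28661))/22420 = 10767/5605; b = (5·(-28661) − 160·(-473))/22420 = -13525/4484.
At t = 3: ŝ = (10767/5605)·(1) + (-13525/4484)·(9) = -565557/22420.

ŝ = -25.2256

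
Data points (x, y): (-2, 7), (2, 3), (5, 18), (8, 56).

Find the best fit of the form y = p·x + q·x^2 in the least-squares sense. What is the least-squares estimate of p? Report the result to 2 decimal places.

p = -1.38

Normal-equation sums: Σx·x = 97, Σx·x^2 = 637, Σx^2·x^2 = 4753.
For Aᵀy: Σx·y = 530, Σx^2·y = 4074.
So AᵀA·[p, q]ᵀ = Aᵀy: [[97, 637]; [637, 4753]]·[p, q]ᵀ = [530, 4074]ᵀ.
det = 97·4753 − 637² = 55272.
p = (530·4753 − 637·4074)/55272 = -194/141; q = (97·4074 − 637·530)/55272 = 1028/987.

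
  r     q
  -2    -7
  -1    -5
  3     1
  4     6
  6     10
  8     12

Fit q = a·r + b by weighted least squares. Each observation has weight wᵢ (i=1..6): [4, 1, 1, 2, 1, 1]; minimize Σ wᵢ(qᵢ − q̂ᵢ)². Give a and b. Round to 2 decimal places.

Compute the Gram sums: Σwᵢ·r·r = 158, Σwᵢ·r = 16, Σwᵢ·1 = 10.
For XᵀWq: Σwᵢ·r·q = 268, Σwᵢ·q = 2.
Normal equations: [[158, 16]; [16, 10]]·[a, b]ᵀ = [268, 2]ᵀ.
Eliminating b: 10·(row 1) − 16·(row 2) gives 1324·a = 10·268 − 16·2 = 2648, so a = 2.
Then b = (2 − 16·2)/10 = -3.

a = 2.00, b = -3.00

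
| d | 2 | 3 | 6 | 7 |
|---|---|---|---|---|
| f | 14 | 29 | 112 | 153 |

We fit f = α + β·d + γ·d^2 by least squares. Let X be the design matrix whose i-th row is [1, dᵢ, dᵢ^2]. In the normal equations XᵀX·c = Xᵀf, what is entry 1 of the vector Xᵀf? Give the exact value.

308

Entry 1 ↔ basis 1, so (Xᵀf)_{1} = Σᵢ fᵢ = (1)·(14) + (1)·(29) + (1)·(112) + (1)·(153) = 308.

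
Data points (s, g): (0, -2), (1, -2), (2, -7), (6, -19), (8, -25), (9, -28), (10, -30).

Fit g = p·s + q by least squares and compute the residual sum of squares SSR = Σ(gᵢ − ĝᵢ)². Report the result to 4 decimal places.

With design matrix M, MᵀM = [[286, 36]; [36, 7]] and Mᵀg = [-882, -113]ᵀ.
Eliminating q: 7·(row 1) − 36·(row 2) gives 706·p = 7·(-882) − 36·(-113) = -2106, so p = -1053/353.
Then q = ((-113) − 36·(-1053/353))/7 = -283/353.
Residuals: -423/353, 630/353, -82/353, -106/353, -118/353, -124/353, 223/353; SSR = 1906/353.

SSR = 5.3994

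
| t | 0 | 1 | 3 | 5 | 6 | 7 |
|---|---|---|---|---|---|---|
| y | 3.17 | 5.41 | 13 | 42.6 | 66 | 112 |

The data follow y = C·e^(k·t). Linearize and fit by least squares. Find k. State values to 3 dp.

k = 0.510

Linearized form: ln y = k·t + ln C. From the 6 transformed points,
Σt = 22.0000, Σ(t)² = 120.0000, Σln y = 18.0669, Σt·ln y = 86.3098.
Equations: 120.0000·k + 22.0000·ln C = 86.3098;  22.0000·k + 6·ln C = 18.0669.
Solving (det = 236.0000): k = 0.51011, ln C = 1.14075.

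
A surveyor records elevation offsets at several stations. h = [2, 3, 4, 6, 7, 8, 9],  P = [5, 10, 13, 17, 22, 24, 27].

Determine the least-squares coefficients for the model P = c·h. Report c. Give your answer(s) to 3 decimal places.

c = 3.023

Entries of AᵀA: Σh·h = 259.
And Σh·P = 783.
Normal equations: [[259]]·[c]ᵀ = [783]ᵀ.
c = 783/259 = 3.02317.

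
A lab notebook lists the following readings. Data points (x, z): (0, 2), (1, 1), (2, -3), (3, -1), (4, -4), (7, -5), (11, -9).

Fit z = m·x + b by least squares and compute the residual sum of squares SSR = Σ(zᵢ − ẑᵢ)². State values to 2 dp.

SSR = 9.02

From the data, Σx·x = 200, Σx = 28, Σ1 = 7.
For Mᵀz: Σx·z = -158, Σz = -19.
MᵀM·[m, b]ᵀ = Mᵀz becomes [[200, 28]; [28, 7]]·[m, b]ᵀ = [-158, -19]ᵀ.
Determinant 200·7 − 28² = 616.
m = ((-158)·7 − 28·(-19))/616 = -41/44; b = (200·(-19) − 28·(-158))/616 = 78/77.
Residuals: 76/77, 283/308, -331/154, 241/308, -9/7, 157/308, 73/308; SSR = 1389/154.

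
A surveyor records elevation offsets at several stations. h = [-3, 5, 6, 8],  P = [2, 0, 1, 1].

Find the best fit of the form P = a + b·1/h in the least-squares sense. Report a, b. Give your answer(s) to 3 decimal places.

a = 1.112, b = -2.833

With design matrix M, MᵀM = [[4, 19/120]; [19/120, 2801/14400]] and MᵀP = [4, -3/8]ᵀ.
Δ = 4·(2801/14400) − (19/120)² = 10843/14400.
a = (4·(2801/14400) − (19/120)·(-3/8))/(10843/14400) = 12059/10843; b = (4·(-3/8) − (19/120)·4)/(10843/14400) = -30720/10843.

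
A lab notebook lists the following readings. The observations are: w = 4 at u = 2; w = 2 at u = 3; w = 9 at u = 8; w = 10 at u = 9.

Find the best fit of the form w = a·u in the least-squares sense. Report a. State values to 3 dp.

The normal system MᵀM·[a]ᵀ = Mᵀw is [[158]]·[a]ᵀ = [176]ᵀ.
Hence a = 176 / 158 ≈ 1.11392.

a = 1.114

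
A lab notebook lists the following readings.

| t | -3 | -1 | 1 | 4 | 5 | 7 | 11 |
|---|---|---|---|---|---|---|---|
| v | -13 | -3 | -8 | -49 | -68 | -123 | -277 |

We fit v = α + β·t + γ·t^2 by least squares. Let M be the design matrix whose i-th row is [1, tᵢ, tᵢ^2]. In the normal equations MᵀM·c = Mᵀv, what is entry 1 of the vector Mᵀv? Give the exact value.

-541

Entry 1 ↔ basis 1, so (Mᵀv)_{1} = Σᵢ vᵢ = (1)·(-13) + (1)·(-3) + (1)·(-8) + (1)·(-49) + (1)·(-68) + (1)·(-123) + (1)·(-277) = -541.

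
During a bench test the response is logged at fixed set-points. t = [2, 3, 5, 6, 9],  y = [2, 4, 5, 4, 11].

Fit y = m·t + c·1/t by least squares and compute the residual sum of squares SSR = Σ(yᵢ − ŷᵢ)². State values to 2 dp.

SSR = 8.46

The normal system XᵀX·[m, c]ᵀ = Xᵀy is [[155, 5]; [5, 1787/4050]]·[m, c]ᵀ = [164, 47/9]ᵀ.
Eliminating c: (1787/4050)·(row 1) − 5·(row 2) gives (35147/810)·m = (1787/4050)·164 − 5·(47/9) = 93659/2025, so m = 187318/175735.
Then c = ((47/9) − 5·(187318/175735))/(1787/4050) = -8550/35147.
Residuals: -1791/175735, 155236/175735, -9873/35147, -413843/175735, 251973/175735; SSR = 1486868/175735.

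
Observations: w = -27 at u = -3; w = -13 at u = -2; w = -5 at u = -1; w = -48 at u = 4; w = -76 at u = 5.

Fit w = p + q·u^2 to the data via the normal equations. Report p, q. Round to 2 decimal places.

p = -1.18, q = -2.97

Forming AᵀA = [[5, 55]; [55, 979]] and Aᵀw = [-169, -2968]ᵀ gives AᵀA·[p, q]ᵀ = Aᵀw.
Eliminating q: 979·(row 1) − 55·(row 2) gives 1870·p = 979·(-169) − 55·(-2968) = -2211, so p = -201/170.
Then q = ((-2968) − 55·(-201/170))/979 = -1109/374.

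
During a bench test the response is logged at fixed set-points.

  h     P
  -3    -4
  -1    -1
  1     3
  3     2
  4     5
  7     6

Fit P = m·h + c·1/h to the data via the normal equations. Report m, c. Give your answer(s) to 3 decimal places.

Forming MᵀM = [[85, 6]; [6, 16265/7056]] and MᵀP = [84, 227/28]ᵀ gives MᵀM·[m, c]ᵀ = MᵀP.
Determinant 85·(16265/7056) − 6² = 1128509/7056.
m = (84·(16265/7056) − 6·(227/28))/(1128509/7056) = 1023036/1128509; c = (85·(227/28) − 6·84)/(1128509/7056) = 1306116/1128509.

m = 0.907, c = 1.157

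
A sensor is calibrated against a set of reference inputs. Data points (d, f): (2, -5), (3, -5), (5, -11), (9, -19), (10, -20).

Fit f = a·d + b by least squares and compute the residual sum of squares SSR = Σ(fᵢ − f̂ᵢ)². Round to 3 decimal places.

Setting ∂/∂a … = 0 gives: 219·a + 29·b = -451;  29·a + 5·b = -60.
(Σd·d = 219, Σd = 29, Σ1 = 5, Σd·f = -451, Σf = -60.)
Eliminating b: 5·(row 1) − 29·(row 2) gives 254·a = 5·(-451) − 29·(-60) = -515, so a = -515/254.
Then b = ((-60) − 29·(-515/254))/5 = -61/254.
Residuals: -179/254, 168/127, -79/127, -65/127, 131/254; SSR = 803/254.

SSR = 3.161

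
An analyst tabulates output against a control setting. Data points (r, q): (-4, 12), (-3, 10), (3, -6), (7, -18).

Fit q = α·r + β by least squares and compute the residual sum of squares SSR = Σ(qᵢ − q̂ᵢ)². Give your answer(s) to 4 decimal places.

The normal system MᵀM·[α, β]ᵀ = Mᵀq is [[83, 3]; [3, 4]]·[α, β]ᵀ = [-222, -2]ᵀ.
Determinant 83·4 − 3² = 323.
α = ((-222)·4 − 3·(-2))/323 = -882/323; β = (83·(-2) − 3·(-222))/323 = 500/323.
Residuals: -8/17, 84/323, 208/323, -140/323; SSR = 288/323.

SSR = 0.8916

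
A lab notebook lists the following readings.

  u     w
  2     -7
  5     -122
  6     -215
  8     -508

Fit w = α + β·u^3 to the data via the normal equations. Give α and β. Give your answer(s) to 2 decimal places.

The normal system MᵀM·[α, β]ᵀ = Mᵀw is [[4, 861]; [861, 324489]]·[α, β]ᵀ = [-852, -321842]ᵀ.
Eliminating β: 324489·(row 1) − 861·(row 2) gives 556635·α = 324489·(-852) − 861·(-321842) = 641334, so α = 213778/185545.
Then β = ((-321842) − 861·(213778/185545))/324489 = -553796/556635.

α = 1.15, β = -0.99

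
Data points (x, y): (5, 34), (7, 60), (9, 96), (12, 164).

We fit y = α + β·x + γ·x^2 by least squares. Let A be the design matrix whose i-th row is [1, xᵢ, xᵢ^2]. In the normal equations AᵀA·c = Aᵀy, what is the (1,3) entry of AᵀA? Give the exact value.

299

Row 1 ↔ basis 1, column 3 ↔ basis x^2, so (AᵀA)_{1,3} = Σᵢ x^2 = (1)·(25) + (1)·(49) + (1)·(81) + (1)·(144) = 299.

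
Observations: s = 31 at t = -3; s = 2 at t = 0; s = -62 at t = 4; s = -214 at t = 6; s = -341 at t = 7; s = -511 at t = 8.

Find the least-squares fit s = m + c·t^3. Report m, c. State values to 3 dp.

Sums needed: Σ1 = 6, Σt^3 = 1108, Σt^3·t^3 = 431274.
And Σs = -1095, Σt^3·s = -429624.
Normal equations: [[6, 1108]; [1108, 431274]]·[m, c]ᵀ = [-1095, -429624]ᵀ.
Determinant 6·431274 − 1108² = 1359980.
m = ((-1095)·431274 − 1108·(-429624))/1359980 = 1889181/679990; c = (6·(-429624) − 1108·(-1095))/1359980 = -341121/339995.

m = 2.778, c = -1.003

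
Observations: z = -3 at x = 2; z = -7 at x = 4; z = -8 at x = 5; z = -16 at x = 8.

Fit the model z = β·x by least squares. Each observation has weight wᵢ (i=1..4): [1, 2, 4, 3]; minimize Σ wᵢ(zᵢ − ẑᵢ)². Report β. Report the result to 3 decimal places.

β = -1.848

Normal-equation sums: Σwᵢ·x·x = 328.
Moment sums: Σwᵢ·x·z = -606.
AᵀWA·[β]ᵀ = AᵀWz becomes [[328]]·[β]ᵀ = [-606]ᵀ.
β = (-606)/328 = -1.84756.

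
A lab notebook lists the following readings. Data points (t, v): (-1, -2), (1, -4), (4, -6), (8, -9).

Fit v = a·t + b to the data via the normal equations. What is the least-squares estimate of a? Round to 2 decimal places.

a = -0.76

Normal-equation sums: Σt·t = 82, Σt = 12, Σ1 = 4.
Moment sums: Σt·v = -98, Σv = -21.
AᵀA·[a, b]ᵀ = Aᵀv becomes [[82, 12]; [12, 4]]·[a, b]ᵀ = [-98, -21]ᵀ.
Δ = 82·4 − 12² = 184.
a = ((-98)·4 − 12·(-21))/184 = -35/46; b = (82·(-21) − 12·(-98))/184 = -273/92.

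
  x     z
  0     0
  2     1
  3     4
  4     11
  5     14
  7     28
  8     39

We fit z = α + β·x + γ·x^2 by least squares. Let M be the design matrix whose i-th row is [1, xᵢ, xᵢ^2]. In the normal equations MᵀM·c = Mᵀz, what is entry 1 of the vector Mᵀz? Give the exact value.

Entry 1 ↔ basis 1, so (Mᵀz)_{1} = Σᵢ zᵢ = (1)·(0) + (1)·(1) + (1)·(4) + (1)·(11) + (1)·(14) + (1)·(28) + (1)·(39) = 97.

97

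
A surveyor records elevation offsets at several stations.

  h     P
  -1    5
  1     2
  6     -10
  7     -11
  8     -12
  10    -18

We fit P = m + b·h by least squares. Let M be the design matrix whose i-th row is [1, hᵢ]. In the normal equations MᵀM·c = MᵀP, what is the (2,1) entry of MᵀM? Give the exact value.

31

Row 2 ↔ basis h, column 1 ↔ basis 1, so (MᵀM)_{2,1} = Σᵢ h = (-1)·(1) + (1)·(1) + (6)·(1) + (7)·(1) + (8)·(1) + (10)·(1) = 31.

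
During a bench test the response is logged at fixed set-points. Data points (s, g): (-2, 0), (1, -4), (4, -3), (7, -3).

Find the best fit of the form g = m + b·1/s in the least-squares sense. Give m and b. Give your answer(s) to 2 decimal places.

The normal system XᵀX·[m, b]ᵀ = Xᵀg is [[4, 25/28]; [25/28, 1045/784]]·[m, b]ᵀ = [-10, -145/28]ᵀ.
Determinant 4·(1045/784) − (25/28)² = 3555/784.
m = ((-10)·(1045/784) − (25/28)·(-145/28))/(3555/784) = -455/237; b = (4·(-145/28) − (25/28)·(-10))/(3555/784) = -616/237.

m = -1.92, b = -2.60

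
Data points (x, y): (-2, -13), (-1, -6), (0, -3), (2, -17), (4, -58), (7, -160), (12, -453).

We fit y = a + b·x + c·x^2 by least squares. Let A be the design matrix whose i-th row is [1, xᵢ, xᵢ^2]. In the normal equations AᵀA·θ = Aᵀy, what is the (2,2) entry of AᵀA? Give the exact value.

218

Row 2 ↔ basis x, column 2 ↔ basis x, so (AᵀA)_{2,2} = Σᵢ (x)·(x) = (-2)·(-2) + (-1)·(-1) + (0)·(0) + (2)·(2) + (4)·(4) + (7)·(7) + (12)·(12) = 218.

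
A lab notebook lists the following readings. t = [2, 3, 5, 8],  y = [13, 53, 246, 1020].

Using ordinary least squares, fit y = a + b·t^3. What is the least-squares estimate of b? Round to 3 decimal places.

From the data, Σ1 = 4, Σt^3 = 672, Σt^3·t^3 = 278562.
And Σy = 1332, Σt^3·y = 554525.
Normal equations: [[4, 672]; [672, 278562]]·[a, b]ᵀ = [1332, 554525]ᵀ.
Δ = 4·278562 − 672² = 662664.
a = (1332·278562 − 672·554525)/662664 = -66509/27611; b = (4·554525 − 672·1332)/662664 = 330749/165666.

b = 1.996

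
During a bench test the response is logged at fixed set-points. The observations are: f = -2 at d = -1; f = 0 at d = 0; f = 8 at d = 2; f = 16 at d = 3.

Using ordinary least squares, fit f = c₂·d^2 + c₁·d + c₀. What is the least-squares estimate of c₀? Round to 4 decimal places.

c₀ = -0.4000

Entries of MᵀM: Σd^2·d^2 = 98, Σd^2·d = 34, Σd^2 = 14, Σd·d = 14, Σd = 4, Σ1 = 4.
For Mᵀf: Σd^2·f = 174, Σd·f = 66, Σf = 22.
Solving the 3×3 system (Gaussian elimination) gives c₂ = 1, c₁ = 12/5, c₀ = -2/5.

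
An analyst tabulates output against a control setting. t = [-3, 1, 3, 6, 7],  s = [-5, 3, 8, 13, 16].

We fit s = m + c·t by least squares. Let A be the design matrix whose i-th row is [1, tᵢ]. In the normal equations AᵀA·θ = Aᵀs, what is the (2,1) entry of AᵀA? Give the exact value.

Row 2 ↔ basis t, column 1 ↔ basis 1, so (AᵀA)_{2,1} = Σᵢ t = (-3)·(1) + (1)·(1) + (3)·(1) + (6)·(1) + (7)·(1) = 14.

14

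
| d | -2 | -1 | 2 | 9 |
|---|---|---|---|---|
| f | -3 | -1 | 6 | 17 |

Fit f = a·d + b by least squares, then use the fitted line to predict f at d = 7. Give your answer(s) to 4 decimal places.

The normal system MᵀM·[a, b]ᵀ = Mᵀf is [[90, 8]; [8, 4]]·[a, b]ᵀ = [172, 19]ᵀ.
Determinant 90·4 − 8² = 296.
a = (172·4 − 8·19)/296 = 67/37; b = (90·19 − 8·172)/296 = 167/148.
At d = 7: f̂ = (67/37)·(7) + (167/148)·(1) = 2043/148.

f̂ = 13.8041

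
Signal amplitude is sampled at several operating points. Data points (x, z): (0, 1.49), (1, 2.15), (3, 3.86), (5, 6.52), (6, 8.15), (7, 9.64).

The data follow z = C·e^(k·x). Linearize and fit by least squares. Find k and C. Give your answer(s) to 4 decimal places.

k = 0.2681, C = 1.6096

Taking logs, ln z = k·x + ln C, so regress ln z on x.
XᵀX = [[120.0000, 22.0000]; [22.0000, 6]], rhs = [42.6414, 8.7537]ᵀ  (here Σx = 22.0000, Σ(x)² = 120.0000, Σln z = 8.7537, Σx·ln z = 42.6414).
Δ = 120.0000·6 − (22.0000)² = 236.0000; k = (42.6414·6 − 22.0000·8.7537)/236.0000 = 0.26808, ln C = (120.0000·8.7537 − 22.0000·42.6414)/236.0000 = 0.47600, so C = exp(0.47600) = 1.60962.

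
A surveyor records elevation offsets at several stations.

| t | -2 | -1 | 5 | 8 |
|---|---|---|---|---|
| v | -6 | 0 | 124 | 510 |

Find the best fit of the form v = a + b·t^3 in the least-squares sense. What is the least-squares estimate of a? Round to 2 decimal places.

a = 1.02

Normal-equation sums: Σ1 = 4, Σt^3 = 628, Σt^3·t^3 = 277834.
And Σv = 628, Σt^3·v = 276668.
MᵀM·[a, b]ᵀ = Mᵀv becomes [[4, 628]; [628, 277834]]·[a, b]ᵀ = [628, 276668]ᵀ.
det = 4·277834 − 628² = 716952.
a = (628·277834 − 628·276668)/716952 = 91531/89619; b = (4·276668 − 628·628)/716952 = 89036/89619.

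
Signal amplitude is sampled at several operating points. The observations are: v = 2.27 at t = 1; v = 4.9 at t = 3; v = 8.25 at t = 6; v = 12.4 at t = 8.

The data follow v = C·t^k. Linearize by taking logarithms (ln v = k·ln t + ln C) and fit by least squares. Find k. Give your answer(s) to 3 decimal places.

Let Y = ln v. Fitting Y = k·ln t + ln C by least squares:
Over the data: Σln t = 4.9698, Σ(ln t)² = 8.7414, Σln v = 7.0369, Σln t·ln v = 10.7624.
Normal system: [[8.7414, 4.9698]; [4.9698, 4]]·[k, ln C]ᵀ = [10.7624, 7.0369]ᵀ.
Δ = 8.7414·4 − (4.9698)² = 10.2667; k = (10.7624·4 − 4.9698·7.0369)/10.2667 = 0.78674, ln C = (8.7414·7.0369 − 4.9698·10.7624)/10.2667 = 0.78174.

k = 0.787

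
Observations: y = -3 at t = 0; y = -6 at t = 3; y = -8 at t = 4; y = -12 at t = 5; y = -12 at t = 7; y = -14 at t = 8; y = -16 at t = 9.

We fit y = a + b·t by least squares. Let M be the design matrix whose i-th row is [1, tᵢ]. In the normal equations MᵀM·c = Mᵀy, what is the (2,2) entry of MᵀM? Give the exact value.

244

Row 2 ↔ basis t, column 2 ↔ basis t, so (MᵀM)_{2,2} = Σᵢ (t)·(t) = (0)·(0) + (3)·(3) + (4)·(4) + (5)·(5) + (7)·(7) + (8)·(8) + (9)·(9) = 244.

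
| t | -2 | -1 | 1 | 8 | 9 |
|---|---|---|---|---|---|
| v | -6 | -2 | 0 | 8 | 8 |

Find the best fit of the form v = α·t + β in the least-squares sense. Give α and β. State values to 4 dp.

α = 1.1887, β = -1.9660

With design matrix M, MᵀM = [[151, 15]; [15, 5]] and Mᵀv = [150, 8]ᵀ.
det = 151·5 − 15² = 530.
α = (150·5 − 15·8)/530 = 63/53; β = (151·8 − 15·150)/530 = -521/265.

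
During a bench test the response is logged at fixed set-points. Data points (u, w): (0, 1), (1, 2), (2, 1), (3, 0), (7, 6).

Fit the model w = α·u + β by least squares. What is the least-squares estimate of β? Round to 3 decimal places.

Sums needed: Σu·u = 63, Σu = 13, Σ1 = 5.
Right-hand side: Σu·w = 46, Σw = 10.
XᵀX·[α, β]ᵀ = Xᵀw becomes [[63, 13]; [13, 5]]·[α, β]ᵀ = [46, 10]ᵀ.
Δ = 63·5 − 13² = 146.
α = (46·5 − 13·10)/146 = 50/73; β = (63·10 − 13·46)/146 = 16/73.

β = 0.219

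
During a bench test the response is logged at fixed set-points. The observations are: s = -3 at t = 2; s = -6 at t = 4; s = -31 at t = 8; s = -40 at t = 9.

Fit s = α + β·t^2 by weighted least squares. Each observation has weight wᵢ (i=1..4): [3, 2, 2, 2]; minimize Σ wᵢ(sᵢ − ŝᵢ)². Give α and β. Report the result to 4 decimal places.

Compute the Gram sums: Σwᵢ·1 = 9, Σwᵢ·t^2 = 334, Σwᵢ·t^2·t^2 = 21874.
And Σwᵢ·s = -163, Σwᵢ·t^2·s = -10676.
Eliminating β: 21874·(row 1) − 334·(row 2) gives 85310·α = 21874·(-163) − 334·(-10676) = 322, so α = 161/42655.
Then β = ((-10676) − 334·(161/42655))/21874 = -20821/42655.

α = 0.0038, β = -0.4881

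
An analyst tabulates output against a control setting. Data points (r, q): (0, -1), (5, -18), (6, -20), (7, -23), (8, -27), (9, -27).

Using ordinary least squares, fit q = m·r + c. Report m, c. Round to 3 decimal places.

m = -3.016, c = -1.738

Forming XᵀX = [[255, 35]; [35, 6]] and Xᵀq = [-830, -116]ᵀ gives XᵀX·[m, c]ᵀ = Xᵀq.
Determinant 255·6 − 35² = 305.
m = ((-830)·6 − 35·(-116))/305 = -184/61; c = (255·(-116) − 35·(-830))/305 = -106/61.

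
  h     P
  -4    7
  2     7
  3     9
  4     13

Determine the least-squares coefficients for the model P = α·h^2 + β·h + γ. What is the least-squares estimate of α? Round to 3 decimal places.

α = 0.384

Entries of AᵀA: Σh^2·h^2 = 609, Σh^2·h = 35, Σh^2 = 45, Σh·h = 45, Σh = 5, Σ1 = 4.
Right-hand side: Σh^2·P = 429, Σh·P = 65, ΣP = 36.
Normal equations: [[609, 35, 45]; [35, 45, 5]; [45, 5, 4]]·[α, β, γ]ᵀ = [429, 65, 36]ᵀ.
Row-reducing yields α = 271/706, β = 513/706, γ = 1332/353.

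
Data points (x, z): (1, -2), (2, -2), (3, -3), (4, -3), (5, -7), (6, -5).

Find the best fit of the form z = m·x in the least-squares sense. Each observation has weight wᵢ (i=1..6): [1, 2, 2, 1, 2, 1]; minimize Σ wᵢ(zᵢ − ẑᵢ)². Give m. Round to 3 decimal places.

From the data, Σwᵢ·x·x = 129.
For AᵀWz: Σwᵢ·x·z = -140.
Normal equations: [[129]]·[m]ᵀ = [-140]ᵀ.
m = (-140)/129 = -1.08527.

m = -1.085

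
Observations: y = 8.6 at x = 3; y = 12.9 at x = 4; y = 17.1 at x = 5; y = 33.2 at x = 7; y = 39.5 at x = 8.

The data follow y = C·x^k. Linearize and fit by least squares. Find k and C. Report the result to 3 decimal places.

k = 1.589, C = 1.440

Taking logs, ln y = k·ln x + ln C, so regress ln y on ln x.
AᵀA = [[13.8297, 8.1197]; [8.1197, 5]], rhs = [24.9386, 14.7269]ᵀ  (here Σln x = 8.1197, Σ(ln x)² = 13.8297, Σln y = 14.7269, Σln x·ln y = 24.9386).
Solving (det = 3.2190): k = 1.58903, ln C = 0.36489, so C = exp(0.36489) = 1.44036.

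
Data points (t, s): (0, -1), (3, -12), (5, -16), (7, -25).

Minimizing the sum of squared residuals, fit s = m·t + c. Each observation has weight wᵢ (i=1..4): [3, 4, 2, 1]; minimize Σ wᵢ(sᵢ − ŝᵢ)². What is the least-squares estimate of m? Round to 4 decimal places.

AᵀWA·[m, c]ᵀ = AᵀWs reads: 135·m + 29·c = -479;  29·m + 10·c = -108.
(Σwᵢ·t·t = 135, Σwᵢ·t = 29, Σwᵢ·1 = 10, Σwᵢ·t·s = -479, Σwᵢ·s = -108.)
Eliminating c: 10·(row 1) − 29·(row 2) gives 509·m = 10·(-479) − 29·(-108) = -1658, so m = -1658/509.
Then c = ((-108) − 29·(-1658/509))/10 = -689/509.

m = -3.2574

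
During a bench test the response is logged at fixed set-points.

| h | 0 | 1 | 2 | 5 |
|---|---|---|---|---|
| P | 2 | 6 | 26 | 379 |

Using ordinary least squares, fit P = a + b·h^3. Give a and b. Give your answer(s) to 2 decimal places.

Compute the Gram sums: Σ1 = 4, Σh^3 = 134, Σh^3·h^3 = 15690.
Moment sums: ΣP = 413, Σh^3·P = 47589.
Normal equations: [[4, 134]; [134, 15690]]·[a, b]ᵀ = [413, 47589]ᵀ.
Determinant 4·15690 − 134² = 44804.
a = (413·15690 − 134·47589)/44804 = 25761/11201; b = (4·47589 − 134·413)/44804 = 67507/22402.

a = 2.30, b = 3.01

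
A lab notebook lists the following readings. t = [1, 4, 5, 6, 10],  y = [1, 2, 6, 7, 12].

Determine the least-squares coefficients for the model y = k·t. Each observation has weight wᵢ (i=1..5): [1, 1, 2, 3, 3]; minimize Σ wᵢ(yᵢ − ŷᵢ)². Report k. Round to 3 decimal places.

k = 1.168

Compute the Gram sums: Σwᵢ·t·t = 475.
Right-hand side: Σwᵢ·t·y = 555.
So AᵀWA·[k]ᵀ = AᵀWy: [[475]]·[k]ᵀ = [555]ᵀ.
Hence k = 555 / 475 ≈ 1.16842.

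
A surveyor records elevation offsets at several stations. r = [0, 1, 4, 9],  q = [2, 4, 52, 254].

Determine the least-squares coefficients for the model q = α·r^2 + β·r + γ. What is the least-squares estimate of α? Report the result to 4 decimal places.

Compute the Gram sums: Σr^2·r^2 = 6818, Σr^2·r = 794, Σr^2 = 98, Σr·r = 98, Σr = 14, Σ1 = 4.
For Mᵀq: Σr^2·q = 21410, Σr·q = 2498, Σq = 312.
MᵀM·[α, β, γ]ᵀ = Mᵀq becomes [[6818, 794, 98]; [794, 98, 14]; [98, 14, 4]]·[α, β, γ]ᵀ = [21410, 2498, 312]ᵀ.
Row-reducing yields α = 1123/362, β = 51/362, γ = 272/181.

α = 3.1022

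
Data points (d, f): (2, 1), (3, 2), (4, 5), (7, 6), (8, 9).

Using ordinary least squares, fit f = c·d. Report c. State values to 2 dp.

c = 1.00

Normal-equation sums: Σd·d = 142.
Moment sums: Σd·f = 142.
Normal equations: [[142]]·[c]ᵀ = [142]ᵀ.
Hence c = 142 / 142 ≈ 1.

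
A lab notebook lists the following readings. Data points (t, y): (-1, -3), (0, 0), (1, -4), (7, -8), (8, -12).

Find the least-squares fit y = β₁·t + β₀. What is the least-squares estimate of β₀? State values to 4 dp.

Sums needed: Σt·t = 115, Σt = 15, Σ1 = 5.
And Σt·y = -153, Σy = -27.
AᵀA·[β₁, β₀]ᵀ = Aᵀy becomes [[115, 15]; [15, 5]]·[β₁, β₀]ᵀ = [-153, -27]ᵀ.
Δ = 115·5 − 15² = 350.
β₁ = ((-153)·5 − 15·(-27))/350 = -36/35; β₀ = (115·(-27) − 15·(-153))/350 = -81/35.

β₀ = -2.3143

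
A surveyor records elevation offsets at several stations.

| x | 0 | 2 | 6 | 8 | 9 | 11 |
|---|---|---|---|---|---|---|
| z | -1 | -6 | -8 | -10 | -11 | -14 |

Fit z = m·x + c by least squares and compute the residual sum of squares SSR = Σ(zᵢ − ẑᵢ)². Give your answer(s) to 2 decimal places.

AᵀA·[m, c]ᵀ = Aᵀz reads: 306·m + 36·c = -393;  36·m + 6·c = -50.
Determinant 306·6 − 36² = 540.
m = ((-393)·6 − 36·(-50))/540 = -31/30; c = (306·(-50) − 36·(-393))/540 = -32/15.
Residuals: 17/15, -9/5, 1/3, 2/5, 13/30, -1/2; SSR = 157/30.

SSR = 5.23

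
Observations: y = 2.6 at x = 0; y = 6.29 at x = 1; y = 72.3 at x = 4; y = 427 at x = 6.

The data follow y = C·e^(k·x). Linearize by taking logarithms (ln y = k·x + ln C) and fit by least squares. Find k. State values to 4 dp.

k = 0.8435

Taking logs, ln y = k·x + ln C, so regress ln y on x.
XᵀX = [[53.0000, 11.0000]; [11.0000, 4]], rhs = [55.3030, 13.1321]ᵀ  (here Σx = 11.0000, Σ(x)² = 53.0000, Σln y = 13.1321, Σx·ln y = 55.3030).
Solving (det = 91.0000): k = 0.84351, ln C = 0.96338.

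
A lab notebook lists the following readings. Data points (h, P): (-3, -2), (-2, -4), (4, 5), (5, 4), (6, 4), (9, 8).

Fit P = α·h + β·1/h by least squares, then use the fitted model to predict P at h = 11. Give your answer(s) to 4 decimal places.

Setting ∂/∂α … = 0 gives: 171·α + 6·β = 150;  6·α + (16321/32400)·β = 1129/180.
(Σh·h = 171, Σh·1/h = 6, Σ1/h·1/h = 16321/32400, Σh·P = 150, Σ1/h·P = 1129/180.)
Determinant 171·(16321/32400) − 6² = 180499/3600.
α = (150·(16321/32400) − 6·(1129/180))/(180499/3600) = 409610/541497; β = (171·(1129/180) − 6·150)/(180499/3600) = 621180/180499.
At h = 11: P̂ = (409610/541497)·(11) + (621180/180499)·(1/11) = 51426350/5956467.

P̂ = 8.6337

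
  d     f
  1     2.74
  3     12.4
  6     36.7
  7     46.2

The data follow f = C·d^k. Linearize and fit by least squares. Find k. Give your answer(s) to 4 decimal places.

Linearized form: ln f = k·ln d + ln C. From the 4 transformed points,
Sums: Σln d = 4.8363, Σ(ln d)² = 8.2039, Σln f = 10.9614, Σln d·ln f = 16.6799.
Normal system: [[8.2039, 4.8363]; [4.8363, 4]]·[k, ln C]ᵀ = [16.6799, 10.9614]ᵀ.
Δ = 8.2039·4 − (4.8363)² = 9.4260; k = (16.6799·4 − 4.8363·10.9614)/9.4260 = 1.45418, ln C = (8.2039·10.9614 − 4.8363·16.6799)/9.4260 = 0.98214.

k = 1.4542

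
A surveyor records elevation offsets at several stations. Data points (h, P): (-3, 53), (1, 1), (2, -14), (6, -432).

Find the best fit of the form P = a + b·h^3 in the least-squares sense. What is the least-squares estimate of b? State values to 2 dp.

b = -2.00

The normal system XᵀX·[a, b]ᵀ = XᵀP is [[4, 198]; [198, 47450]]·[a, b]ᵀ = [-392, -94854]ᵀ.
Determinant 4·47450 − 198² = 150596.
a = ((-392)·47450 − 198·(-94854))/150596 = 45173/37649; b = (4·(-94854) − 198·(-392))/150596 = -75450/37649.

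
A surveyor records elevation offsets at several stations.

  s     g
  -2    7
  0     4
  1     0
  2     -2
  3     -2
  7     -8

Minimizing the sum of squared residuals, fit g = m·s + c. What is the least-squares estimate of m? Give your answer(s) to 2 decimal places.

m = -1.67

XᵀX·[m, c]ᵀ = Xᵀg reads: 67·m + 11·c = -80;  11·m + 6·c = -1.
Δ = 67·6 − 11² = 281.
m = ((-80)·6 − 11·(-1))/281 = -469/281; c = (67·(-1) − 11·(-80))/281 = 813/281.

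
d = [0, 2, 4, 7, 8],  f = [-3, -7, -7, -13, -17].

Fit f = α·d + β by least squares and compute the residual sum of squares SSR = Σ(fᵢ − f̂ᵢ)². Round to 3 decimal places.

SSR = 8.768

The normal equations are: 133·α + 21·β = -269;  21·α + 5·β = -47.
det = 133·5 − 21² = 224.
α = ((-269)·5 − 21·(-47))/224 = -179/112; β = (133·(-47) − 21·(-269))/224 = -43/16.
Residuals: -5/16, -125/112, 233/112, 7/8, -171/112; SSR = 491/56.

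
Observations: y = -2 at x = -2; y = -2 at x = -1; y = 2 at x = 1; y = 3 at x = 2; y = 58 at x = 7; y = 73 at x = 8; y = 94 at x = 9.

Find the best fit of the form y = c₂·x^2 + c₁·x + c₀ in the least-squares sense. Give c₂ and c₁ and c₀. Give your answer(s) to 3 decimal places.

c₂ = 1.019, c₁ = 1.425, c₀ = -2.307

With design matrix A, AᵀA = [[13092, 1584, 204]; [1584, 204, 24]; [204, 24, 7]] and Aᵀy = [15132, 1850, 226]ᵀ.
Inverting the 3×3 Gram matrix, [c₂, c₁, c₀]ᵀ = [4331/4249, 36341/25494, -9802/4249]ᵀ.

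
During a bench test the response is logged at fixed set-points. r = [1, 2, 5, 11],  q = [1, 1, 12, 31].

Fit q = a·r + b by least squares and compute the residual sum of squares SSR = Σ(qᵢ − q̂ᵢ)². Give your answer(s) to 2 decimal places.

From the data, Σr·r = 151, Σr = 19, Σ1 = 4.
For Aᵀq: Σr·q = 404, Σq = 45.
Normal equations: [[151, 19]; [19, 4]]·[a, b]ᵀ = [404, 45]ᵀ.
Eliminating b: 4·(row 1) − 19·(row 2) gives 243·a = 4·404 − 19·45 = 761, so a = 761/243.
Then b = (45 − 19·(761/243))/4 = -881/243.
Residuals: 121/81, -398/243, -8/243, 43/243; SSR = 1202/243.

SSR = 4.95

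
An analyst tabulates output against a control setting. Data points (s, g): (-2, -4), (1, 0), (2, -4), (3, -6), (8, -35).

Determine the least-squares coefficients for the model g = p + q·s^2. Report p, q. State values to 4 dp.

p = -1.0860, q = -0.5313

Entries of MᵀM: Σ1 = 5, Σs^2 = 82, Σs^2·s^2 = 4210.
Moment sums: Σg = -49, Σs^2·g = -2326.
det = 5·4210 − 82² = 14326.
p = ((-49)·4210 − 82·(-2326))/14326 = -7779/7163; q = (5·(-2326) − 82·(-49))/14326 = -3806/7163.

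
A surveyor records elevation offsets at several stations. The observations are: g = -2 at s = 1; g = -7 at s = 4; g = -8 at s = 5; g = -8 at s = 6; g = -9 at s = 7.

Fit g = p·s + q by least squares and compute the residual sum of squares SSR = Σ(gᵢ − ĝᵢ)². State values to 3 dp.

SSR = 2.255

Sums needed: Σs·s = 127, Σs = 23, Σ1 = 5.
Right-hand side: Σs·g = -181, Σg = -34.
Δ = 127·5 − 23² = 106.
p = ((-181)·5 − 23·(-34))/106 = -123/106; q = (127·(-34) − 23·(-181))/106 = -155/106.
Residuals: 33/53, -95/106, -39/53, 45/106, 31/53; SSR = 239/106.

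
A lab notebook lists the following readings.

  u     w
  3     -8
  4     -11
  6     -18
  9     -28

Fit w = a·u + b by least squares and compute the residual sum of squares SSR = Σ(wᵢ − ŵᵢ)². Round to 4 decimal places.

Sums needed: Σu·u = 142, Σu = 22, Σ1 = 4.
Moment sums: Σu·w = -428, Σw = -65.
So AᵀA·[a, b]ᵀ = Aᵀw: [[142, 22]; [22, 4]]·[a, b]ᵀ = [-428, -65]ᵀ.
Eliminating b: 4·(row 1) − 22·(row 2) gives 84·a = 4·(-428) − 22·(-65) = -282, so a = -47/14.
Then b = ((-65) − 22·(-47/14))/4 = 31/14.
Residuals: -1/7, 3/14, -1/14, 0; SSR = 1/14.

SSR = 0.0714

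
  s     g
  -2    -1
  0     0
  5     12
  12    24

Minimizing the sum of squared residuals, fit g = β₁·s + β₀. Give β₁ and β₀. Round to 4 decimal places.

From the data, Σs·s = 173, Σs = 15, Σ1 = 4.
For Xᵀg: Σs·g = 350, Σg = 35.
XᵀX·[β₁, β₀]ᵀ = Xᵀg becomes [[173, 15]; [15, 4]]·[β₁, β₀]ᵀ = [350, 35]ᵀ.
Δ = 173·4 − 15² = 467.
β₁ = (350·4 − 15·35)/467 = 875/467; β₀ = (173·35 − 15·350)/467 = 805/467.

β₁ = 1.8737, β₀ = 1.7238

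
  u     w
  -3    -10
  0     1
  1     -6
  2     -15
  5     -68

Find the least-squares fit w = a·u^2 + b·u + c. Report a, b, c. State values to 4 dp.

a = -2.1061, b = -3.0820, c = -0.0906

From the data, Σu^2·u^2 = 723, Σu^2·u = 107, Σu^2 = 39, Σu·u = 39, Σu = 5, Σ1 = 5.
And Σu^2·w = -1856, Σu·w = -346, Σw = -98.
So MᵀM·[a, b, c]ᵀ = Mᵀw: [[723, 107, 39]; [107, 39, 5]; [39, 5, 5]]·[a, b, c]ᵀ = [-1856, -346, -98]ᵀ.
Inverting the 3×3 Gram matrix, [a, b, c]ᵀ = [-1489/707, -37042/12019, -1089/12019]ᵀ.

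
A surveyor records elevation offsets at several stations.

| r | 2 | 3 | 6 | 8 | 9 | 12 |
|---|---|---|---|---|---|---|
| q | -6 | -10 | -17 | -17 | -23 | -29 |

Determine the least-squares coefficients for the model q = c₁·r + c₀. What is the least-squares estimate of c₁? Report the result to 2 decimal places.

From the data, Σr·r = 338, Σr = 40, Σ1 = 6.
Right-hand side: Σr·q = -835, Σq = -102.
So AᵀA·[c₁, c₀]ᵀ = Aᵀq: [[338, 40]; [40, 6]]·[c₁, c₀]ᵀ = [-835, -102]ᵀ.
Eliminating c₀: 6·(row 1) − 40·(row 2) gives 428·c₁ = 6·(-835) − 40·(-102) = -930, so c₁ = -465/214.
Then c₀ = ((-102) − 40·(-465/214))/6 = -269/107.

c₁ = -2.17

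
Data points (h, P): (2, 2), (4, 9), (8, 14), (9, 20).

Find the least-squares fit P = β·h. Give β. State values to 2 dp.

β = 2.01

Compute the Gram sums: Σh·h = 165.
Right-hand side: Σh·P = 332.
Normal equations: [[165]]·[β]ᵀ = [332]ᵀ.
β = 332/165 = 2.01212.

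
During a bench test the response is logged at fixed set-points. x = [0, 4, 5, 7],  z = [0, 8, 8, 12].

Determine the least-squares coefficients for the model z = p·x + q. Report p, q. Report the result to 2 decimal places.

p = 1.69, q = 0.23

The normal system MᵀM·[p, q]ᵀ = Mᵀz is [[90, 16]; [16, 4]]·[p, q]ᵀ = [156, 28]ᵀ.
Δ = 90·4 − 16² = 104.
p = (156·4 − 16·28)/104 = 22/13; q = (90·28 − 16·156)/104 = 3/13.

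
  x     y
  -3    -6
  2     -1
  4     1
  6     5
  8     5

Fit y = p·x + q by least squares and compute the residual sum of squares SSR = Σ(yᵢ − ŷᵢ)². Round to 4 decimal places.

Entries of AᵀA: Σx·x = 129, Σx = 17, Σ1 = 5.
Right-hand side: Σx·y = 90, Σy = 4.
Normal equations: [[129, 17]; [17, 5]]·[p, q]ᵀ = [90, 4]ᵀ.
Eliminating q: 5·(row 1) − 17·(row 2) gives 356·p = 5·90 − 17·4 = 382, so p = 191/178.
Then q = (4 − 17·(191/178))/5 = -507/178.
Residuals: 6/89, -53/178, -79/178, 251/178, -131/178; SSR = 251/89.

SSR = 2.8202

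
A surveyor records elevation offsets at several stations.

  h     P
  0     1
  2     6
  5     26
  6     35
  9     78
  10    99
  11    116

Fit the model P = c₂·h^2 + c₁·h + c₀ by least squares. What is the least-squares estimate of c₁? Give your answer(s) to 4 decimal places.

c₁ = 0.1051

Normal-equation sums: Σh^2·h^2 = 33139, Σh^2·h = 3409, Σh^2 = 367, Σh·h = 367, Σh = 43, Σ1 = 7.
Right-hand side: Σh^2·P = 32188, Σh·P = 3320, ΣP = 361.
XᵀX·[c₂, c₁, c₀]ᵀ = XᵀP becomes [[33139, 3409, 367]; [3409, 367, 43]; [367, 43, 7]]·[c₂, c₁, c₀]ᵀ = [32188, 3320, 361]ᵀ.
Inverting the 3×3 Gram matrix, [c₂, c₁, c₀]ᵀ = [35461/37506, 11825/112518, 76283/56259]ᵀ.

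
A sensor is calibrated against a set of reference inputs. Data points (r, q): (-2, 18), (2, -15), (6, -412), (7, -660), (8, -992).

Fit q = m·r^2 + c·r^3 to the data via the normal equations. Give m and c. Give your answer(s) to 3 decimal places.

m = 0.634, c = -2.016

Compute the Gram sums: Σr^2·r^2 = 7825, Σr^2·r^3 = 57351, Σr^3·r^3 = 426577.
For Mᵀq: Σr^2·q = -110648, Σr^3·q = -823540.
So MᵀM·[m, c]ᵀ = Mᵀq: [[7825, 57351]; [57351, 426577]]·[m, c]ᵀ = [-110648, -823540]ᵀ.
det = 7825·426577 − 57351² = 48827824.
m = ((-110648)·426577 − 57351·(-823540))/48827824 = 7737661/12206956; c = (7825·(-823540) − 57351·(-110648))/48827824 = -24606763/12206956.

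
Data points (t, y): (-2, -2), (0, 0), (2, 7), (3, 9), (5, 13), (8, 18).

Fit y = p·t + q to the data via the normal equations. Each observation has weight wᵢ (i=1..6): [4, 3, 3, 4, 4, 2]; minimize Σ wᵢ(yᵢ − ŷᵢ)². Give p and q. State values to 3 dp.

Entries of AᵀWA: Σwᵢ·t·t = 292, Σwᵢ·t = 46, Σwᵢ·1 = 20.
And Σwᵢ·t·y = 714, Σwᵢ·y = 137.
So AᵀWA·[p, q]ᵀ = AᵀWy: [[292, 46]; [46, 20]]·[p, q]ᵀ = [714, 137]ᵀ.
det = 292·20 − 46² = 3724.
p = (714·20 − 46·137)/3724 = 3989/1862; q = (292·137 − 46·714)/3724 = 1790/931.

p = 2.142, q = 1.923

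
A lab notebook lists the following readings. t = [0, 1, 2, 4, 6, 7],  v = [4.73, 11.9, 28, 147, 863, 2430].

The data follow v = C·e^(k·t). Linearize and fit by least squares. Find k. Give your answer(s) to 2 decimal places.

k = 0.88

Linearized form: ln v = k·t + ln C. From the 6 transformed points,
Σt = 20.0000, Σ(t)² = 106.0000, Σln v = 26.9092, Σt·ln v = 124.2347.
Equations: 106.0000·k + 20.0000·ln C = 124.2347;  20.0000·k + 6·ln C = 26.9092.
Slope k = (n·Σt·ln v − Σt·Σln v)/(n·Σ(t)² − (Σt)²) = (6·124.2347 − 20.0000·26.9092)/236.0000 = 0.87807; ln C = (Σln v − k·Σt)/n = 1.55795.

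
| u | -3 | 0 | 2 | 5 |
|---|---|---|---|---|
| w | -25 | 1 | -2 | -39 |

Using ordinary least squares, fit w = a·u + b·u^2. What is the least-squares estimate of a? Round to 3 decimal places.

a = 2.378

Sums needed: Σu·u = 38, Σu·u^2 = 106, Σu^2·u^2 = 722.
Moment sums: Σu·w = -124, Σu^2·w = -1208.
Normal equations: [[38, 106]; [106, 722]]·[a, b]ᵀ = [-124, -1208]ᵀ.
det = 38·722 − 106² = 16200.
a = ((-124)·722 − 106·(-1208))/16200 = 107/45; b = (38·(-1208) − 106·(-124))/16200 = -91/45.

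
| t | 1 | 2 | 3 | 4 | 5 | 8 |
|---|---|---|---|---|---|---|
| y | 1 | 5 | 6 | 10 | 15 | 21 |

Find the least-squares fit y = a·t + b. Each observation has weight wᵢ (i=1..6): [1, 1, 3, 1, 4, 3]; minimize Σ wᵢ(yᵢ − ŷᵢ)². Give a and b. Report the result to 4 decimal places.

The normal system XᵀWX·[a, b]ᵀ = XᵀWy is [[340, 60]; [60, 13]]·[a, b]ᵀ = [909, 157]ᵀ.
Δ = 340·13 − 60² = 820.
a = (909·13 − 60·157)/820 = 2397/820; b = (340·157 − 60·909)/820 = -58/41.

a = 2.9232, b = -1.4146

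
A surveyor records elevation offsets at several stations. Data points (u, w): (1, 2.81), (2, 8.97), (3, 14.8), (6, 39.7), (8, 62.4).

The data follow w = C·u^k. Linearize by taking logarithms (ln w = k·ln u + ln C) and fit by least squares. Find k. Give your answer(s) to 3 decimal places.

With ln wᵢ as the transformed response and ln uᵢ as the regressor:
AᵀA = [[9.2219, 5.6630]; [5.6630, 5]], rhs = [19.6726, 13.7366]ᵀ  (here Σln u = 5.6630, Σ(ln u)² = 9.2219, Σln w = 13.7366, Σln u·ln w = 19.6726).
Solving (det = 14.0403): k = 1.46530, ln C = 1.08773.

k = 1.465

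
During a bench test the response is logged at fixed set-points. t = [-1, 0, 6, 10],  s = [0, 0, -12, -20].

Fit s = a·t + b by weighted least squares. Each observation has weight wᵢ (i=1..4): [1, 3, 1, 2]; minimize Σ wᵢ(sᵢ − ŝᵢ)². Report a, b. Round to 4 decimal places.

a = -1.9381, b = -0.5068

From the data, Σwᵢ·t·t = 237, Σwᵢ·t = 25, Σwᵢ·1 = 7.
Right-hand side: Σwᵢ·t·s = -472, Σwᵢ·s = -52.
det = 237·7 − 25² = 1034.
a = ((-472)·7 − 25·(-52))/1034 = -1002/517; b = (237·(-52) − 25·(-472))/1034 = -262/517.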